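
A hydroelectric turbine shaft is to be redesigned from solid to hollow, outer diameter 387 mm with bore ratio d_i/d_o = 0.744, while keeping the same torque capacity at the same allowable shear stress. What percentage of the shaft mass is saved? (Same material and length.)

43.0 %

Equal τ_max and T ⇒ the solid shaft needs d_s³ = d_o³(1−k⁴), so d_s = 387·(1−0.744⁴)^(1/3) = 342.6 mm.
Area ratio A_h/A_s = d_o²(1−k²)/d_s² = (1−k²)/(1−k⁴)^(2/3) = 0.5698.
Mass saving = 1 − 0.5698 = 43.0 %.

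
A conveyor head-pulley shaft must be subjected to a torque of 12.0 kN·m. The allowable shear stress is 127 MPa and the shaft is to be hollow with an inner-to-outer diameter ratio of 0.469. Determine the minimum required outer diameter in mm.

For a hollow shaft with d_i/d_o = 0.469: τ_max = 16T/(π d_o³ (1−k⁴)), so d_o = [16T/(π τ_allow (1−k⁴))]^(1/3) = [16·12000/(π·1.27×10^8·0.9516)]^(1/3) = 0.07967 m.

79.7 mm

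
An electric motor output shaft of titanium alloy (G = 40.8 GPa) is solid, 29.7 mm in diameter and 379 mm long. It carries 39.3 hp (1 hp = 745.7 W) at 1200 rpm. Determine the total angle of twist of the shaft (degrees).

1.62°

ω = 2π·1200/60 = 125.7 rad/s, so T = P/ω = 39.3×745.7 / 125.7 = 233.2 N·m.
J = πd⁴/32 = π(0.0297)⁴/32 = 7.639×10^-8 m⁴.
θ = T·L/(G·J) = 233.2 × 0.379 / (40.8×10⁹ × 7.639×10^-8) = 0.02836 rad.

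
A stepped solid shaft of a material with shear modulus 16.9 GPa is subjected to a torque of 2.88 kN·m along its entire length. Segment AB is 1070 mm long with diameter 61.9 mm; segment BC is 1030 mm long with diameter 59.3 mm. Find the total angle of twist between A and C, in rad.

0.271 rad

J_AB = π(0.0619)⁴/32 = 1.44×10^-6 m⁴; J_BC = π(0.0593)⁴/32 = 1.21×10^-6 m⁴.
θ = (T/G)·Σ L_i/J_i = (2880/16.9×10⁹)·(1.07/1.44×10^-6 + 1.03/1.21×10^-6) = 0.2711 rad.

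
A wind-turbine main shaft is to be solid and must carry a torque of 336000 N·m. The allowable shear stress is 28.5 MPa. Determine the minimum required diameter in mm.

For a solid shaft τ_max = 16T/(πd³), so d = (16T/(π τ_allow))^(1/3) = (16·336000/(π·2.85×10^7))^(1/3) = 0.3916 m.

392 mm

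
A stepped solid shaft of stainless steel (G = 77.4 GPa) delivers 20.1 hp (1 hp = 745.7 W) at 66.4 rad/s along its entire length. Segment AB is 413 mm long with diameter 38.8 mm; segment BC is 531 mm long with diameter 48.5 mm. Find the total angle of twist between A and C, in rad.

ω = 66.4 rad/s, so T = P/ω = 20.1×745.7 / 66.40 = 225.7 N·m.
J_AB = π(0.0388)⁴/32 = 2.22×10^-7 m⁴; J_BC = π(0.0485)⁴/32 = 5.43×10^-7 m⁴.
θ = (T/G)·Σ L_i/J_i = (225.7/77.4×10⁹)·(0.413/2.22×10^-7 + 0.531/5.43×10^-7) = 8.264×10^-3 rad.

0.00826 rad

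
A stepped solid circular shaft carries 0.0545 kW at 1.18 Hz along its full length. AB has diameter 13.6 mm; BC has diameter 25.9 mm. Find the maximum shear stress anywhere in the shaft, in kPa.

14900 kPa

ω = 2π·1.18 = 7.414 rad/s, so T = P/ω = 0.0545×10³ / 7.414 = 7.351 N·m.
Under the same torque, τ_max = 16T/(πd³) is largest where d is smallest — segment AB (d = 13.6 mm).
τ_max = 16·7.351/(π·(0.0136)³) = 1.488×10^7 Pa.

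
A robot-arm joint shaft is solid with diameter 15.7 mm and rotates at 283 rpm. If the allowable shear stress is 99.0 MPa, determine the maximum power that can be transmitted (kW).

2.23 kW

J = πd⁴/32 = π(0.0157)⁴/32 = 5.965×10^-9 m⁴.
T_max = τ_allow·J/r = 9.90×10^7 × 5.965×10^-9 / 0.00785 = 75.23 N·m.
ω = 2π·283/60 = 29.64 rad/s, so P_max = T_max·ω = 2229 W.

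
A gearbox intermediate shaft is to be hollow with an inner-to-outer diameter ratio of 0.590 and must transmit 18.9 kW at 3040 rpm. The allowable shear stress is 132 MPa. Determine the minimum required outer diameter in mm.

13.8 mm

ω = 2π·3040/60 = 318.3 rad/s, so T = P/ω = 18.9×10³ / 318.3 = 59.37 N·m.
For a hollow shaft with d_i/d_o = 0.590: τ_max = 16T/(π d_o³ (1−k⁴)), so d_o = [16T/(π τ_allow (1−k⁴))]^(1/3) = [16·59.37/(π·1.32×10^8·0.8788)]^(1/3) = 0.01376 m.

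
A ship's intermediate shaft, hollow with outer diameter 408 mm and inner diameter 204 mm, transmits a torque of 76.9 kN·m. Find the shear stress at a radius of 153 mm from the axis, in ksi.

J = π(d_o⁴ − d_i⁴)/32 = π(0.408⁴ − 0.204⁴)/32 = 2.550×10^-3 m⁴.
Shear stress varies linearly with radius: τ = T·r/J = 76900 × 0.153 / 2.550×10^-3 = 4.613×10^6 Pa.

0.669 ksi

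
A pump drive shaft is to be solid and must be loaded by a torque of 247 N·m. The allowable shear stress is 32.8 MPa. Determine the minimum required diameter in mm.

33.7 mm

For a solid shaft τ_max = 16T/(πd³), so d = (16T/(π τ_allow))^(1/3) = (16·247.0/(π·3.28×10^7))^(1/3) = 0.03372 m.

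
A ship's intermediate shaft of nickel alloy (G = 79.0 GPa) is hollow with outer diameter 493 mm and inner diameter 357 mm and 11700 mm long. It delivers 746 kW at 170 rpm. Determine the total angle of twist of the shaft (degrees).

ω = 2π·170/60 = 17.80 rad/s, so T = P/ω = 746×10³ / 17.80 = 41900 N·m.
J = π(d_o⁴ − d_i⁴)/32 = π(0.493⁴ − 0.357⁴)/32 = 4.205×10^-3 m⁴.
θ = T·L/(G·J) = 41900 × 11.7 / (79.0×10⁹ × 4.205×10^-3) = 1.476×10^-3 rad.

0.0846°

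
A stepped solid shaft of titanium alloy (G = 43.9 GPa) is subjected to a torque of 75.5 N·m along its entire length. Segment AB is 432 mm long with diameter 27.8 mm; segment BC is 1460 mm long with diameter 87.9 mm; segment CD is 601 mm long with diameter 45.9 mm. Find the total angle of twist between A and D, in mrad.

J_AB = π(0.0278)⁴/32 = 5.86×10^-8 m⁴; J_BC = π(0.0879)⁴/32 = 5.86×10^-6 m⁴; J_CD = π(0.0459)⁴/32 = 4.36×10^-7 m⁴.
θ = (T/G)·Σ L_i/J_i = (75.50/43.9×10⁹)·(0.432/5.86×10^-8 + 1.46/5.86×10^-6 + 0.601/4.36×10^-7) = 0.01547 rad.

15.5 mrad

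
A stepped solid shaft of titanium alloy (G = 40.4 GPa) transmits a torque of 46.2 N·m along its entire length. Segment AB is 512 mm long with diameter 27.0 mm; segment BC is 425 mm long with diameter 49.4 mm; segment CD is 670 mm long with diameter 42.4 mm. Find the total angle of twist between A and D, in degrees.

J_AB = π(0.0270)⁴/32 = 5.22×10^-8 m⁴; J_BC = π(0.0494)⁴/32 = 5.85×10^-7 m⁴; J_CD = π(0.0424)⁴/32 = 3.17×10^-7 m⁴.
θ = (T/G)·Σ L_i/J_i = (46.20/40.4×10⁹)·(0.512/5.22×10^-8 + 0.425/5.85×10^-7 + 0.670/3.17×10^-7) = 0.01447 rad.

0.829°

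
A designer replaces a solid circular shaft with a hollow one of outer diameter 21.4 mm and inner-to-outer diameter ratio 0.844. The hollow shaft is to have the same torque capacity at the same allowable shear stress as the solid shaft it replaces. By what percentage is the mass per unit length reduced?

Equal τ_max and T ⇒ the solid shaft needs d_s³ = d_o³(1−k⁴), so d_s = 21.4·(1−0.844⁴)^(1/3) = 16.90 mm.
Area ratio A_h/A_s = d_o²(1−k²)/d_s² = (1−k²)/(1−k⁴)^(2/3) = 0.4612.
Mass saving = 1 − 0.4612 = 53.9 %.

53.9 %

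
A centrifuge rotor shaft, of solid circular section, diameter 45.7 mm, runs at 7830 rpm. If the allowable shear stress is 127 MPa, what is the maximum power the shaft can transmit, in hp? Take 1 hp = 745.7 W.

2620 hp

J = πd⁴/32 = π(0.0457)⁴/32 = 4.282×10^-7 m⁴.
T_max = τ_allow·J/r = 1.27×10^8 × 4.282×10^-7 / 0.0229 = 2380 N·m.
ω = 2π·7830/60 = 820.0 rad/s, so P_max = T_max·ω = 1.952×10^6 W.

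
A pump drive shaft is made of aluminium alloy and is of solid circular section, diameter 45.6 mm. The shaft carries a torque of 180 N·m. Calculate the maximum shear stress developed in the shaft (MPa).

J = πd⁴/32 = π(0.0456)⁴/32 = 4.245×10^-7 m⁴.
τ_max = T·r/J = 180.0 × 0.0228 / 4.245×10^-7 = 9.668×10^6 Pa.

9.67 MPa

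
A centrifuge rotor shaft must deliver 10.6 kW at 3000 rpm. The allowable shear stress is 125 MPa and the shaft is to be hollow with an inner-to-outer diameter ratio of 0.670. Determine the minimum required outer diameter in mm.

12.0 mm

ω = 2π·3000/60 = 314.2 rad/s, so T = P/ω = 10.6×10³ / 314.2 = 33.74 N·m.
For a hollow shaft with d_i/d_o = 0.670: τ_max = 16T/(π d_o³ (1−k⁴)), so d_o = [16T/(π τ_allow (1−k⁴))]^(1/3) = [16·33.74/(π·1.25×10^8·0.7985)]^(1/3) = 0.01199 m.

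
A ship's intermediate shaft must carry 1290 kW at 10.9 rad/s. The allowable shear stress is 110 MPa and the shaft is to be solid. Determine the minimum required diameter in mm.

176 mm

ω = 10.9 rad/s, so T = P/ω = 1290×10³ / 10.90 = 118300 N·m.
For a solid shaft τ_max = 16T/(πd³), so d = (16T/(π τ_allow))^(1/3) = (16·118300/(π·1.10×10^8))^(1/3) = 0.1763 m.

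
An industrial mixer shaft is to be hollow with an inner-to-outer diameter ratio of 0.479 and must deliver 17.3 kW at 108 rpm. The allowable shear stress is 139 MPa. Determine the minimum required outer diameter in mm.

39.0 mm

ω = 2π·108/60 = 11.31 rad/s, so T = P/ω = 17.3×10³ / 11.31 = 1530 N·m.
For a hollow shaft with d_i/d_o = 0.479: τ_max = 16T/(π d_o³ (1−k⁴)), so d_o = [16T/(π τ_allow (1−k⁴))]^(1/3) = [16·1530/(π·1.39×10^8·0.9474)]^(1/3) = 0.03897 m.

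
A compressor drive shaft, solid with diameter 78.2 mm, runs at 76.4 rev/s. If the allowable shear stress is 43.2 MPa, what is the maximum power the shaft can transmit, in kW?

J = πd⁴/32 = π(0.0782)⁴/32 = 3.671×10^-6 m⁴.
T_max = τ_allow·J/r = 4.32×10^7 × 3.671×10^-6 / 0.0391 = 4056 N·m.
ω = 2π·76.4 = 480.0 rad/s, so P_max = T_max·ω = 1.947×10^6 W.

1950 kW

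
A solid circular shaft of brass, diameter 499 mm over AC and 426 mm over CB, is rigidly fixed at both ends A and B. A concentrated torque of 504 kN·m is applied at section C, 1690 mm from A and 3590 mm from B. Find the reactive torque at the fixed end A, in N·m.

403000 N·m

Compatibility: T_A·a/J_AC = T_B·b/J_CB with T_A + T_B = T₀.
J_AC = 6.09×10^-3 m⁴, J_CB = 3.23×10^-3 m⁴, so T_A = T₀·(J_AC/a)/((J_AC/a)+(J_CB/b)) = 403200 N·m, T_B = 100800 N·m.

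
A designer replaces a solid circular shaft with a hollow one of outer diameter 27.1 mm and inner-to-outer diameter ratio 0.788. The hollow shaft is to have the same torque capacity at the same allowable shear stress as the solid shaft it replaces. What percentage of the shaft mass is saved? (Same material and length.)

47.6 %

Equal τ_max and T ⇒ the solid shaft needs d_s³ = d_o³(1−k⁴), so d_s = 27.1·(1−0.788⁴)^(1/3) = 23.04 mm.
Area ratio A_h/A_s = d_o²(1−k²)/d_s² = (1−k²)/(1−k⁴)^(2/3) = 0.5245.
Mass saving = 1 − 0.5245 = 47.6 %.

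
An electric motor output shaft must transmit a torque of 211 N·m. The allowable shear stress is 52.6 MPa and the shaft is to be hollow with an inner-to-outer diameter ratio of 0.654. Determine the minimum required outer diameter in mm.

For a hollow shaft with d_i/d_o = 0.654: τ_max = 16T/(π d_o³ (1−k⁴)), so d_o = [16T/(π τ_allow (1−k⁴))]^(1/3) = [16·211.0/(π·5.26×10^7·0.8171)]^(1/3) = 0.02924 m.

29.2 mm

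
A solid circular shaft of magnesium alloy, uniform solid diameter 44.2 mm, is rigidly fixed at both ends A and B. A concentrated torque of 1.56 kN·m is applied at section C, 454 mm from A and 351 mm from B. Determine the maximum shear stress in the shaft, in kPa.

51900 kPa

With uniform GJ and both ends fixed, compatibility θ_AC = θ_CB gives T_A·a = T_B·b, together with T_A + T_B = T₀.
T_A = T₀·b/(a+b) = 1560·351/805.0 = 680.2 N·m; T_B = 879.8 N·m.
τ in each portion: τ_AC = 4.01×10^7 Pa, τ_CB = 5.19×10^7 Pa; maximum is in CB.
τ_max = T_CB·r/J = 879.8·0.0221/3.75×10^-7 = 5.189×10^7 Pa.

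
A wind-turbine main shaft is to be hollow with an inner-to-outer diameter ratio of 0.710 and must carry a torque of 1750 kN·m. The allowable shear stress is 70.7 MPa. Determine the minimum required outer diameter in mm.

For a hollow shaft with d_i/d_o = 0.710: τ_max = 16T/(π d_o³ (1−k⁴)), so d_o = [16T/(π τ_allow (1−k⁴))]^(1/3) = [16·1.750e6/(π·7.07×10^7·0.7459)]^(1/3) = 0.5529 m.

553 mm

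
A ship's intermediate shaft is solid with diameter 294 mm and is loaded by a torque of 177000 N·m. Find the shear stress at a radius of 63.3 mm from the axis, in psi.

2220 psi

J = πd⁴/32 = π(0.294)⁴/32 = 7.335×10^-4 m⁴.
Shear stress varies linearly with radius: τ = T·r/J = 177000 × 0.0633 / 7.335×10^-4 = 1.528×10^7 Pa.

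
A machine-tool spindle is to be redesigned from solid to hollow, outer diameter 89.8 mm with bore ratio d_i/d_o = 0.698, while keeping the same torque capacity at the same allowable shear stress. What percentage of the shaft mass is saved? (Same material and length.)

Equal τ_max and T ⇒ the solid shaft needs d_s³ = d_o³(1−k⁴), so d_s = 89.8·(1−0.698⁴)^(1/3) = 82.04 mm.
Area ratio A_h/A_s = d_o²(1−k²)/d_s² = (1−k²)/(1−k⁴)^(2/3) = 0.6143.
Mass saving = 1 − 0.6143 = 38.6 %.

38.6 %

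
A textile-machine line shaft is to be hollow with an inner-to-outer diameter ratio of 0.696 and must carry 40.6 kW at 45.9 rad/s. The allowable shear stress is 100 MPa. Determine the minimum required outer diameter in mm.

ω = 45.9 rad/s, so T = P/ω = 40.6×10³ / 45.90 = 884.5 N·m.
For a hollow shaft with d_i/d_o = 0.696: τ_max = 16T/(π d_o³ (1−k⁴)), so d_o = [16T/(π τ_allow (1−k⁴))]^(1/3) = [16·884.5/(π·1.00×10^8·0.7653)]^(1/3) = 0.03890 m.

38.9 mm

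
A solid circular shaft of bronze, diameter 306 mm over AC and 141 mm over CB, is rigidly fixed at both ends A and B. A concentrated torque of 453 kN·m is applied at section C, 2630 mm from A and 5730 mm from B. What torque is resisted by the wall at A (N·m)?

444000 N·m

Compatibility: T_A·a/J_AC = T_B·b/J_CB with T_A + T_B = T₀.
J_AC = 8.61×10^-4 m⁴, J_CB = 3.88×10^-5 m⁴, so T_A = T₀·(J_AC/a)/((J_AC/a)+(J_CB/b)) = 443800 N·m, T_B = 9183 N·m.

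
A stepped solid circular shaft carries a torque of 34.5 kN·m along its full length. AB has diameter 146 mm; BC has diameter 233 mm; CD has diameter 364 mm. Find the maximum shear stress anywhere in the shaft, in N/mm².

56.5 N/mm²

Under the same torque, τ_max = 16T/(πd³) is largest where d is smallest — segment AB (d = 146 mm).
τ_max = 16·34500/(π·(0.146)³) = 5.646×10^7 Pa.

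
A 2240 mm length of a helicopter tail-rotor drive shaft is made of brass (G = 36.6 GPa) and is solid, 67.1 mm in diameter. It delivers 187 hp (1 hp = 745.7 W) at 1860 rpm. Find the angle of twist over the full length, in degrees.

1.26°

ω = 2π·1860/60 = 194.8 rad/s, so T = P/ω = 187×745.7 / 194.8 = 715.9 N·m.
J = πd⁴/32 = π(0.0671)⁴/32 = 1.990×10^-6 m⁴.
θ = T·L/(G·J) = 715.9 × 2.24 / (36.6×10⁹ × 1.990×10^-6) = 0.02202 rad.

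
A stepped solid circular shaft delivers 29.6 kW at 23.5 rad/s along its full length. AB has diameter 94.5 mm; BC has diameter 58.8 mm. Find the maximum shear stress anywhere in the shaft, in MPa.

31.6 MPa

ω = 23.5 rad/s, so T = P/ω = 29.6×10³ / 23.50 = 1260 N·m.
Under the same torque, τ_max = 16T/(πd³) is largest where d is smallest — segment BC (d = 58.8 mm).
τ_max = 16·1260/(π·(0.0588)³) = 3.155×10^7 Pa.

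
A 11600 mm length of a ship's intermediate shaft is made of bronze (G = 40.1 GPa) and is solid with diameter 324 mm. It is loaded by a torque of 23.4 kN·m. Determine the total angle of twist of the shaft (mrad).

J = πd⁴/32 = π(0.324)⁴/32 = 1.082×10^-3 m⁴.
θ = T·L/(G·J) = 23400 × 11.6 / (40.1×10⁹ × 1.082×10^-3) = 6.257×10^-3 rad.

6.26 mrad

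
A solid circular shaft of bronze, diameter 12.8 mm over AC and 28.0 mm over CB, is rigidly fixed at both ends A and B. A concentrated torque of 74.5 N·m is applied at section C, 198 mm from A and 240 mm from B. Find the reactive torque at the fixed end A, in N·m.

3.75 N·m

Compatibility: T_A·a/J_AC = T_B·b/J_CB with T_A + T_B = T₀.
J_AC = 2.64×10^-9 m⁴, J_CB = 6.03×10^-8 m⁴, so T_A = T₀·(J_AC/a)/((J_AC/a)+(J_CB/b)) = 3.745 N·m, T_B = 70.75 N·m.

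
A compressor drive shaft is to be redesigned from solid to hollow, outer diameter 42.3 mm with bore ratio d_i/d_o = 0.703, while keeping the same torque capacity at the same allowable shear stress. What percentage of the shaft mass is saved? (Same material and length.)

39.0 %

Equal τ_max and T ⇒ the solid shaft needs d_s³ = d_o³(1−k⁴), so d_s = 42.3·(1−0.703⁴)^(1/3) = 38.53 mm.
Area ratio A_h/A_s = d_o²(1−k²)/d_s² = (1−k²)/(1−k⁴)^(2/3) = 0.6096.
Mass saving = 1 − 0.6096 = 39.0 %.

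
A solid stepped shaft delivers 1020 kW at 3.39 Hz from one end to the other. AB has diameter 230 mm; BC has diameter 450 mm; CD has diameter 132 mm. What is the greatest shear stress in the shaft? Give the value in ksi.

15.4 ksi

ω = 2π·3.39 = 21.30 rad/s, so T = P/ω = 1020×10³ / 21.30 = 47890 N·m.
Under the same torque, τ_max = 16T/(πd³) is largest where d is smallest — segment CD (d = 132 mm).
τ_max = 16·47890/(π·(0.132)³) = 1.060×10^8 Pa.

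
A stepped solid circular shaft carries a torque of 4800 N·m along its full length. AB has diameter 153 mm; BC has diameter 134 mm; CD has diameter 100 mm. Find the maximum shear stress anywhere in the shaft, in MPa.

24.4 MPa

Under the same torque, τ_max = 16T/(πd³) is largest where d is smallest — segment CD (d = 100 mm).
τ_max = 16·4800/(π·(0.100)³) = 2.445×10^7 Pa.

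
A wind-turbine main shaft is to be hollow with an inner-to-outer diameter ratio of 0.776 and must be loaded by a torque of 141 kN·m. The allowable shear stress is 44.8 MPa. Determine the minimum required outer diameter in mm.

293 mm

For a hollow shaft with d_i/d_o = 0.776: τ_max = 16T/(π d_o³ (1−k⁴)), so d_o = [16T/(π τ_allow (1−k⁴))]^(1/3) = [16·141000/(π·4.48×10^7·0.6374)]^(1/3) = 0.2930 m.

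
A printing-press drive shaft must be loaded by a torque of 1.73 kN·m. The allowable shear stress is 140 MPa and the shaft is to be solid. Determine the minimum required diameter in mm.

39.8 mm

For a solid shaft τ_max = 16T/(πd³), so d = (16T/(π τ_allow))^(1/3) = (16·1730/(π·1.40×10^8))^(1/3) = 0.03978 m.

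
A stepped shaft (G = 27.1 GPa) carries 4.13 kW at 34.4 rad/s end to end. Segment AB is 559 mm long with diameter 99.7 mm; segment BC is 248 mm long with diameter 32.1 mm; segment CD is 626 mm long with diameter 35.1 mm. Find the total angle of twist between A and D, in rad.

ω = 34.4 rad/s, so T = P/ω = 4.13×10³ / 34.40 = 120.1 N·m.
J_AB = π(0.0997)⁴/32 = 9.70×10^-6 m⁴; J_BC = π(0.0321)⁴/32 = 1.04×10^-7 m⁴; J_CD = π(0.0351)⁴/32 = 1.49×10^-7 m⁴.
θ = (T/G)·Σ L_i/J_i = (120.1/27.1×10⁹)·(0.559/9.70×10^-6 + 0.248/1.04×10^-7 + 0.626/1.49×10^-7) = 0.02941 rad.

0.0294 rad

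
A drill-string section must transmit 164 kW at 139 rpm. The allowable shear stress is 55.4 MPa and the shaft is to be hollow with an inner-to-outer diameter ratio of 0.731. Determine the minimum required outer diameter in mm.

113 mm

ω = 2π·139/60 = 14.56 rad/s, so T = P/ω = 164×10³ / 14.56 = 11270 N·m.
For a hollow shaft with d_i/d_o = 0.731: τ_max = 16T/(π d_o³ (1−k⁴)), so d_o = [16T/(π τ_allow (1−k⁴))]^(1/3) = [16·11270/(π·5.54×10^7·0.7145)]^(1/3) = 0.1132 m.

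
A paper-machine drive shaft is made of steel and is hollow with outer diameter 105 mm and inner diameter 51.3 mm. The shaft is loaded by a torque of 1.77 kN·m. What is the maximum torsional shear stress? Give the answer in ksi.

1.20 ksi

J = π(d_o⁴ − d_i⁴)/32 = π(0.105⁴ − 0.0513⁴)/32 = 1.125×10^-5 m⁴.
τ_max = T·r/J = 1770 × 0.0525 / 1.125×10^-5 = 8.258×10^6 Pa.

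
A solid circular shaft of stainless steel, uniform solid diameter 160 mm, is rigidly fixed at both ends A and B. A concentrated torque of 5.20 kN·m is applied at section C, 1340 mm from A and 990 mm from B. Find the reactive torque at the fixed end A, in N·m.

2210 N·m

With uniform GJ and both ends fixed, compatibility θ_AC = θ_CB gives T_A·a = T_B·b, together with T_A + T_B = T₀.
T_A = T₀·b/(a+b) = 5200·990/2330 = 2209 N·m; T_B = 2991 N·m.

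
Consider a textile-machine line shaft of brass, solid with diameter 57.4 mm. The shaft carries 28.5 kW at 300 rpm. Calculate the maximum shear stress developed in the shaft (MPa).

24.4 MPa

ω = 2π·300/60 = 31.42 rad/s, so T = P/ω = 28.5×10³ / 31.42 = 907.2 N·m.
J = πd⁴/32 = π(0.0574)⁴/32 = 1.066×10^-6 m⁴.
τ_max = T·r/J = 907.2 × 0.0287 / 1.066×10^-6 = 2.443×10^7 Pa.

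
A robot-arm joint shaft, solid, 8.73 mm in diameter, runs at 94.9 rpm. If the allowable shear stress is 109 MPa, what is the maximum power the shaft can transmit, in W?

J = πd⁴/32 = π(0.00873)⁴/32 = 5.702×10^-10 m⁴.
T_max = τ_allow·J/r = 1.09×10^8 × 5.702×10^-10 / 0.00436 = 14.24 N·m.
ω = 2π·94.9/60 = 9.938 rad/s, so P_max = T_max·ω = 141.5 W.

142 W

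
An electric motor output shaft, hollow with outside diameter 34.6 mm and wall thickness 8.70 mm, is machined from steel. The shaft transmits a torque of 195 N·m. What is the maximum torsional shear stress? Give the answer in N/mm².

25.5 N/mm²

J = π(d_o⁴ − d_i⁴)/32 = π(0.0346⁴ − 0.0172⁴)/32 = 1.321×10^-7 m⁴.
τ_max = T·r/J = 195.0 × 0.0173 / 1.321×10^-7 = 2.554×10^7 Pa.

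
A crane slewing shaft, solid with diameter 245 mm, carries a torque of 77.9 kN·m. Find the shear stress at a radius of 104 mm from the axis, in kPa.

J = πd⁴/32 = π(0.245)⁴/32 = 3.537×10^-4 m⁴.
Shear stress varies linearly with radius: τ = T·r/J = 77900 × 0.104 / 3.537×10^-4 = 2.290×10^7 Pa.

22900 kPa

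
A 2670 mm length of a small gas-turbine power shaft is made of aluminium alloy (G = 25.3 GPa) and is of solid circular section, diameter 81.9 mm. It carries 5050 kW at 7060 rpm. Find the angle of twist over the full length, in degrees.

9.35°

ω = 2π·7060/60 = 739.3 rad/s, so T = P/ω = 5050×10³ / 739.3 = 6831 N·m.
J = πd⁴/32 = π(0.0819)⁴/32 = 4.417×10^-6 m⁴.
θ = T·L/(G·J) = 6831 × 2.67 / (25.3×10⁹ × 4.417×10^-6) = 0.1632 rad.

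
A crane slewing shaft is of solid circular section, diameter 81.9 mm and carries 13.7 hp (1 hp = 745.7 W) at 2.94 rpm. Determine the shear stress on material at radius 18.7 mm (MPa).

ω = 2π·2.94/60 = 0.3079 rad/s, so T = P/ω = 13.7×745.7 / 0.3079 = 33180 N·m.
J = πd⁴/32 = π(0.0819)⁴/32 = 4.417×10^-6 m⁴.
Shear stress varies linearly with radius: τ = T·r/J = 33180 × 0.0187 / 4.417×10^-6 = 1.405×10^8 Pa.

140 MPa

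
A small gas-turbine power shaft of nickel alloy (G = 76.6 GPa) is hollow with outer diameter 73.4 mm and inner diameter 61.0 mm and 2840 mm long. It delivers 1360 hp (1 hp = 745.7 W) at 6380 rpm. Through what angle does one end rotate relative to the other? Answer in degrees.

ω = 2π·6380/60 = 668.1 rad/s, so T = P/ω = 1360×745.7 / 668.1 = 1518 N·m.
J = π(d_o⁴ − d_i⁴)/32 = π(0.0734⁴ − 0.0610⁴)/32 = 1.490×10^-6 m⁴.
θ = T·L/(G·J) = 1518 × 2.84 / (76.6×10⁹ × 1.490×10^-6) = 0.03776 rad.

2.16°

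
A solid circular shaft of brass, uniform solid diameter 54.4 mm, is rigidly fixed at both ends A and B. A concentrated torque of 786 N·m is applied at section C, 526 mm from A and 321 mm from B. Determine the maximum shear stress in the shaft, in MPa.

With uniform GJ and both ends fixed, compatibility θ_AC = θ_CB gives T_A·a = T_B·b, together with T_A + T_B = T₀.
T_A = T₀·b/(a+b) = 786.0·321/847.0 = 297.9 N·m; T_B = 488.1 N·m.
τ in each portion: τ_AC = 9.42×10^6 Pa, τ_CB = 1.54×10^7 Pa; maximum is in CB.
τ_max = T_CB·r/J = 488.1·0.0272/8.60×10^-7 = 1.544×10^7 Pa.

15.4 MPa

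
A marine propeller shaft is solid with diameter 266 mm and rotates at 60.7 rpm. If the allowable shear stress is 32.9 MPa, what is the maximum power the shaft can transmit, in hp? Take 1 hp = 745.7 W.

1040 hp

J = πd⁴/32 = π(0.266)⁴/32 = 4.915×10^-4 m⁴.
T_max = τ_allow·J/r = 3.29×10^7 × 4.915×10^-4 / 0.133 = 121600 N·m.
ω = 2π·60.7/60 = 6.356 rad/s, so P_max = T_max·ω = 7.728×10^5 W.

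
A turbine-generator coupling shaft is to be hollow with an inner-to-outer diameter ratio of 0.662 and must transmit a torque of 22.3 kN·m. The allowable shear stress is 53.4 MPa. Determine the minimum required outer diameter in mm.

For a hollow shaft with d_i/d_o = 0.662: τ_max = 16T/(π d_o³ (1−k⁴)), so d_o = [16T/(π τ_allow (1−k⁴))]^(1/3) = [16·22300/(π·5.34×10^7·0.8079)]^(1/3) = 0.1381 m.

138 mm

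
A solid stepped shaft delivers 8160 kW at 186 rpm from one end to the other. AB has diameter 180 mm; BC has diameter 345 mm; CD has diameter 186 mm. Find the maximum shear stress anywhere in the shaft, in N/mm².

366 N/mm²

ω = 2π·186/60 = 19.48 rad/s, so T = P/ω = 8160×10³ / 19.48 = 418900 N·m.
Under the same torque, τ_max = 16T/(πd³) is largest where d is smallest — segment AB (d = 180 mm).
τ_max = 16·418900/(π·(0.180)³) = 3.658×10^8 Pa.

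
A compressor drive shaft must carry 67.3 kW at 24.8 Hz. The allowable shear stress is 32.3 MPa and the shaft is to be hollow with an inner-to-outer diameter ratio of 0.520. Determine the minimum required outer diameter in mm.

ω = 2π·24.8 = 155.8 rad/s, so T = P/ω = 67.3×10³ / 155.8 = 431.9 N·m.
For a hollow shaft with d_i/d_o = 0.520: τ_max = 16T/(π d_o³ (1−k⁴)), so d_o = [16T/(π τ_allow (1−k⁴))]^(1/3) = [16·431.9/(π·3.23×10^7·0.9269)]^(1/3) = 0.04188 m.

41.9 mm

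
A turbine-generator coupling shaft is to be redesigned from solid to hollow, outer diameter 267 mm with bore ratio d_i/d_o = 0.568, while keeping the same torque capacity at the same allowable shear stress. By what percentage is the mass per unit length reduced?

27.1 %

Equal τ_max and T ⇒ the solid shaft needs d_s³ = d_o³(1−k⁴), so d_s = 267·(1−0.568⁴)^(1/3) = 257.4 mm.
Area ratio A_h/A_s = d_o²(1−k²)/d_s² = (1−k²)/(1−k⁴)^(2/3) = 0.7289.
Mass saving = 1 − 0.7289 = 27.1 %.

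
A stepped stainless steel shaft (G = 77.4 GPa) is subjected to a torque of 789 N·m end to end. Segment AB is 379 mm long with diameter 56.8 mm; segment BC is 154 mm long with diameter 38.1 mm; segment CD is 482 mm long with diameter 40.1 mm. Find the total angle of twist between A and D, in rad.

J_AB = π(0.0568)⁴/32 = 1.02×10^-6 m⁴; J_BC = π(0.0381)⁴/32 = 2.07×10^-7 m⁴; J_CD = π(0.0401)⁴/32 = 2.54×10^-7 m⁴.
θ = (T/G)·Σ L_i/J_i = (789.0/77.4×10⁹)·(0.379/1.02×10^-6 + 0.154/2.07×10^-7 + 0.482/2.54×10^-7) = 0.03072 rad.

0.0307 rad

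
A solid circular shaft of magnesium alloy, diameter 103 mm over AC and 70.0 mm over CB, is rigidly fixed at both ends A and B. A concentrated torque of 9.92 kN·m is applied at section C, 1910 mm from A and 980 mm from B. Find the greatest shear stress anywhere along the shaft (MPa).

43.3 MPa

Compatibility: T_A·a/J_AC = T_B·b/J_CB with T_A + T_B = T₀.
J_AC = 1.10×10^-5 m⁴, J_CB = 2.36×10^-6 m⁴, so T_A = T₀·(J_AC/a)/((J_AC/a)+(J_CB/b)) = 7007 N·m, T_B = 2913 N·m.
τ in each portion: τ_AC = 3.27×10^7 Pa, τ_CB = 4.33×10^7 Pa; maximum is in CB.
τ_max = T_CB·r/J = 2913·0.0350/2.36×10^-6 = 4.326×10^7 Pa.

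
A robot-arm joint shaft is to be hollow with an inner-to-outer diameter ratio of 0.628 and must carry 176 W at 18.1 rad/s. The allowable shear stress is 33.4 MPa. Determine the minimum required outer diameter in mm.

ω = 18.1 rad/s, so T = P/ω = 176 / 18.10 = 9.724 N·m.
For a hollow shaft with d_i/d_o = 0.628: τ_max = 16T/(π d_o³ (1−k⁴)), so d_o = [16T/(π τ_allow (1−k⁴))]^(1/3) = [16·9.724/(π·3.34×10^7·0.8445)]^(1/3) = 0.01206 m.

12.1 mm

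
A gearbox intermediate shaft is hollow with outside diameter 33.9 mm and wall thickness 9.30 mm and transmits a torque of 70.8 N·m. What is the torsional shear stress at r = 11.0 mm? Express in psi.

909 psi

J = π(d_o⁴ − d_i⁴)/32 = π(0.0339⁴ − 0.0153⁴)/32 = 1.243×10^-7 m⁴.
Shear stress varies linearly with radius: τ = T·r/J = 70.80 × 0.0110 / 1.243×10^-7 = 6.267×10^6 Pa.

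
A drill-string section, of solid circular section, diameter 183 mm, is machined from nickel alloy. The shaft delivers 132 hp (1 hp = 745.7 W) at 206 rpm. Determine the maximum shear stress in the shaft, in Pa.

3.79e6 Pa

ω = 2π·206/60 = 21.57 rad/s, so T = P/ω = 132×745.7 / 21.57 = 4563 N·m.
J = πd⁴/32 = π(0.183)⁴/32 = 1.101×10^-4 m⁴.
τ_max = T·r/J = 4563 × 0.0915 / 1.101×10^-4 = 3.792×10^6 Pa.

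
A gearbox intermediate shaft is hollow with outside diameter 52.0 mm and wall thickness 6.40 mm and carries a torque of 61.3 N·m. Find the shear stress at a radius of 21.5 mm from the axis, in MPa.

2.71 MPa

J = π(d_o⁴ − d_i⁴)/32 = π(0.0520⁴ − 0.0392⁴)/32 = 4.860×10^-7 m⁴.
Shear stress varies linearly with radius: τ = T·r/J = 61.30 × 0.0215 / 4.860×10^-7 = 2.712×10^6 Pa.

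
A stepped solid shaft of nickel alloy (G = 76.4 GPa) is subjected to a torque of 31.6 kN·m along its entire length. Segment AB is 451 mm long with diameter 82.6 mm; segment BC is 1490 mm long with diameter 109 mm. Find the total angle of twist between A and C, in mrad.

85.3 mrad

J_AB = π(0.0826)⁴/32 = 4.57×10^-6 m⁴; J_BC = π(0.109)⁴/32 = 1.39×10^-5 m⁴.
θ = (T/G)·Σ L_i/J_i = (31600/76.4×10⁹)·(0.451/4.57×10^-6 + 1.49/1.39×10^-5) = 0.08529 rad.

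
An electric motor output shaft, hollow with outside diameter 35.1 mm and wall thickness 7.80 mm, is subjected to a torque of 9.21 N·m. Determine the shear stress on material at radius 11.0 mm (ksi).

J = π(d_o⁴ − d_i⁴)/32 = π(0.0351⁴ − 0.0195⁴)/32 = 1.348×10^-7 m⁴.
Shear stress varies linearly with radius: τ = T·r/J = 9.210 × 0.0110 / 1.348×10^-7 = 7.515×10^5 Pa.

0.109 ksi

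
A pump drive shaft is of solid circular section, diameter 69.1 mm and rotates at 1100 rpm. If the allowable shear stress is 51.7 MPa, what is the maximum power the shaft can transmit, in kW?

J = πd⁴/32 = π(0.0691)⁴/32 = 2.238×10^-6 m⁴.
T_max = τ_allow·J/r = 5.17×10^7 × 2.238×10^-6 / 0.0345 = 3349 N·m.
ω = 2π·1100/60 = 115.2 rad/s, so P_max = T_max·ω = 3.858×10^5 W.

386 kW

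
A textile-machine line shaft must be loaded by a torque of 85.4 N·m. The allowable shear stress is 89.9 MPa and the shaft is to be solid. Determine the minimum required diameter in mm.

For a solid shaft τ_max = 16T/(πd³), so d = (16T/(π τ_allow))^(1/3) = (16·85.40/(π·8.99×10^7))^(1/3) = 0.01691 m.

16.9 mm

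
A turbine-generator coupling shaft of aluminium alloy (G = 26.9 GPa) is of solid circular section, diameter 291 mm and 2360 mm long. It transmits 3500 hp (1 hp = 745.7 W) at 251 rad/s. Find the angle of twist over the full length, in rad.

0.00130 rad

ω = 251 rad/s, so T = P/ω = 3500×745.7 / 251.0 = 10400 N·m.
J = πd⁴/32 = π(0.291)⁴/32 = 7.040×10^-4 m⁴.
θ = T·L/(G·J) = 10400 × 2.36 / (26.9×10⁹ × 7.040×10^-4) = 1.296×10^-3 rad.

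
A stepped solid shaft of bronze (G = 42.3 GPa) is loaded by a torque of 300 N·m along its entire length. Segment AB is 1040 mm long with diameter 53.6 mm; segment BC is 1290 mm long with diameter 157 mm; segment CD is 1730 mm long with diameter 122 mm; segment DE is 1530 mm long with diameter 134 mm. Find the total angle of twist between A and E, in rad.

0.0102 rad

J_AB = π(0.0536)⁴/32 = 8.10×10^-7 m⁴; J_BC = π(0.157)⁴/32 = 5.96×10^-5 m⁴; J_CD = π(0.122)⁴/32 = 2.17×10^-5 m⁴; J_DE = π(0.134)⁴/32 = 3.17×10^-5 m⁴.
θ = (T/G)·Σ L_i/J_i = (300.0/42.3×10⁹)·(1.04/8.10×10^-7 + 1.29/5.96×10^-5 + 1.73/2.17×10^-5 + 1.53/3.17×10^-5) = 0.01016 rad.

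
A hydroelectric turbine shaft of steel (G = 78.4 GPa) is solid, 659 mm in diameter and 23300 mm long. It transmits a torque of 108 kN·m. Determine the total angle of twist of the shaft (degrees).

0.0993°

J = πd⁴/32 = π(0.659)⁴/32 = 0.01852 m⁴.
θ = T·L/(G·J) = 108000 × 23.3 / (78.4×10⁹ × 0.01852) = 1.733×10^-3 rad.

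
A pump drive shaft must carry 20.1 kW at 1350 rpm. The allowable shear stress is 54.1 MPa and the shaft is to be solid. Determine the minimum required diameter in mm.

ω = 2π·1350/60 = 141.4 rad/s, so T = P/ω = 20.1×10³ / 141.4 = 142.2 N·m.
For a solid shaft τ_max = 16T/(πd³), so d = (16T/(π τ_allow))^(1/3) = (16·142.2/(π·5.41×10^7))^(1/3) = 0.02374 m.

23.7 mm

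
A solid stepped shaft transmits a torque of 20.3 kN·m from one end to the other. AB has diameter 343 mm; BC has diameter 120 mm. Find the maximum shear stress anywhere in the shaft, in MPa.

59.8 MPa

Under the same torque, τ_max = 16T/(πd³) is largest where d is smallest — segment BC (d = 120 mm).
τ_max = 16·20300/(π·(0.120)³) = 5.983×10^7 Pa.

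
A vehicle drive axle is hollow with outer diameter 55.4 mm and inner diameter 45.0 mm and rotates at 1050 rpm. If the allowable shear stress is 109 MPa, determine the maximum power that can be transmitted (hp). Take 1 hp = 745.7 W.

J = π(d_o⁴ − d_i⁴)/32 = π(0.0554⁴ − 0.0450⁴)/32 = 5.222×10^-7 m⁴.
T_max = τ_allow·J/r = 1.09×10^8 × 5.222×10^-7 / 0.0277 = 2055 N·m.
ω = 2π·1050/60 = 110.0 rad/s, so P_max = T_max·ω = 2.259×10^5 W.

303 hp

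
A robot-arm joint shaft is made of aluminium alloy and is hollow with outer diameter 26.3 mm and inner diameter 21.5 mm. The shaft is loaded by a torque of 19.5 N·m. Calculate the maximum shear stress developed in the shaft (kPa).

J = π(d_o⁴ − d_i⁴)/32 = π(0.0263⁴ − 0.0215⁴)/32 = 2.599×10^-8 m⁴.
τ_max = T·r/J = 19.50 × 0.0132 / 2.599×10^-8 = 9.865×10^6 Pa.

9870 kPa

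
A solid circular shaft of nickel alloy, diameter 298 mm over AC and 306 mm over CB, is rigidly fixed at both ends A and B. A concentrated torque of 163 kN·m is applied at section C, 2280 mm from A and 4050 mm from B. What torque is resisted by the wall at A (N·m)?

Compatibility: T_A·a/J_AC = T_B·b/J_CB with T_A + T_B = T₀.
J_AC = 7.74×10^-4 m⁴, J_CB = 8.61×10^-4 m⁴, so T_A = T₀·(J_AC/a)/((J_AC/a)+(J_CB/b)) = 100300 N·m, T_B = 62750 N·m.

100000 N·m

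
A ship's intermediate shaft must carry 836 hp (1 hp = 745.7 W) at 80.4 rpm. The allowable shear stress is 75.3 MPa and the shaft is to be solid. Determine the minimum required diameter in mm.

ω = 2π·80.4/60 = 8.419 rad/s, so T = P/ω = 836×745.7 / 8.419 = 74040 N·m.
For a solid shaft τ_max = 16T/(πd³), so d = (16T/(π τ_allow))^(1/3) = (16·74040/(π·7.53×10^7))^(1/3) = 0.1711 m.

171 mm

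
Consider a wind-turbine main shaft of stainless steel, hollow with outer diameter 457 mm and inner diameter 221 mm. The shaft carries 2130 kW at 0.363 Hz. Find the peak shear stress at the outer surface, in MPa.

ω = 2π·0.363 = 2.281 rad/s, so T = P/ω = 2130×10³ / 2.281 = 933900 N·m.
J = π(d_o⁴ − d_i⁴)/32 = π(0.457⁴ − 0.221⁴)/32 = 4.048×10^-3 m⁴.
τ_max = T·r/J = 933900 × 0.229 / 4.048×10^-3 = 5.272×10^7 Pa.

52.7 MPa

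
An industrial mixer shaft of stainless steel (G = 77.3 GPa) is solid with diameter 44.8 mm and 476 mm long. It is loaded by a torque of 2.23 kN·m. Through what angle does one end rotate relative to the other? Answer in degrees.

J = πd⁴/32 = π(0.0448)⁴/32 = 3.955×10^-7 m⁴.
θ = T·L/(G·J) = 2230 × 0.476 / (77.3×10⁹ × 3.955×10^-7) = 0.03472 rad.

1.99°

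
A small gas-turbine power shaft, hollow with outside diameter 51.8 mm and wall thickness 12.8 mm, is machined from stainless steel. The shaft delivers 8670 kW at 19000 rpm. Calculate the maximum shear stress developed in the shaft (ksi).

24.8 ksi

ω = 2π·19000/60 = 1990 rad/s, so T = P/ω = 8670×10³ / 1990 = 4357 N·m.
J = π(d_o⁴ − d_i⁴)/32 = π(0.0518⁴ − 0.0262⁴)/32 = 6.606×10^-7 m⁴.
τ_max = T·r/J = 4357 × 0.0259 / 6.606×10^-7 = 1.708×10^8 Pa.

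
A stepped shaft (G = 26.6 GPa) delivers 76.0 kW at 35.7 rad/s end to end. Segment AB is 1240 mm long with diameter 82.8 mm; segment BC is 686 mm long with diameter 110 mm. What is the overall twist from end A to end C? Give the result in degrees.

1.45°

ω = 35.7 rad/s, so T = P/ω = 76.0×10³ / 35.70 = 2129 N·m.
J_AB = π(0.0828)⁴/32 = 4.61×10^-6 m⁴; J_BC = π(0.110)⁴/32 = 1.44×10^-5 m⁴.
θ = (T/G)·Σ L_i/J_i = (2129/26.6×10⁹)·(1.24/4.61×10^-6 + 0.686/1.44×10^-5) = 0.02533 rad.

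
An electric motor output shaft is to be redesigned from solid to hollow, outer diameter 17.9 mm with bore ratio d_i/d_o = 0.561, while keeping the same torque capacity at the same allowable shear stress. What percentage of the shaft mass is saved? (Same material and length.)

Equal τ_max and T ⇒ the solid shaft needs d_s³ = d_o³(1−k⁴), so d_s = 17.9·(1−0.561⁴)^(1/3) = 17.29 mm.
Area ratio A_h/A_s = d_o²(1−k²)/d_s² = (1−k²)/(1−k⁴)^(2/3) = 0.7346.
Mass saving = 1 − 0.7346 = 26.5 %.

26.5 %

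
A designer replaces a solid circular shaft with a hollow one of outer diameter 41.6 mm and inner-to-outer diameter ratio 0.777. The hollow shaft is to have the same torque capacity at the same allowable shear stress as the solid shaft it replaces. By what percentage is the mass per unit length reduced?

46.4 %

Equal τ_max and T ⇒ the solid shaft needs d_s³ = d_o³(1−k⁴), so d_s = 41.6·(1−0.777⁴)^(1/3) = 35.77 mm.
Area ratio A_h/A_s = d_o²(1−k²)/d_s² = (1−k²)/(1−k⁴)^(2/3) = 0.5361.
Mass saving = 1 − 0.5361 = 46.4 %.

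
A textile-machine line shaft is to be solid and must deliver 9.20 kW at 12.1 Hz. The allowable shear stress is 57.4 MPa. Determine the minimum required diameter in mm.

ω = 2π·12.1 = 76.03 rad/s, so T = P/ω = 9.20×10³ / 76.03 = 121.0 N·m.
For a solid shaft τ_max = 16T/(πd³), so d = (16T/(π τ_allow))^(1/3) = (16·121.0/(π·5.74×10^7))^(1/3) = 0.02206 m.

22.1 mm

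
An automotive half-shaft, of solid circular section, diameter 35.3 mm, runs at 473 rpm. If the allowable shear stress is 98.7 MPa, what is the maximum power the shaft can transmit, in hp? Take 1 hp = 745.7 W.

56.6 hp

J = πd⁴/32 = π(0.0353)⁴/32 = 1.524×10^-7 m⁴.
T_max = τ_allow·J/r = 9.87×10^7 × 1.524×10^-7 / 0.0176 = 852.5 N·m.
ω = 2π·473/60 = 49.53 rad/s, so P_max = T_max·ω = 4.222×10^4 W.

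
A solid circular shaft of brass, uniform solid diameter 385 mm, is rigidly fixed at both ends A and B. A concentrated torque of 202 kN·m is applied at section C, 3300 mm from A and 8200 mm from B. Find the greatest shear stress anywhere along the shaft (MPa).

12.9 MPa

With uniform GJ and both ends fixed, compatibility θ_AC = θ_CB gives T_A·a = T_B·b, together with T_A + T_B = T₀.
T_A = T₀·b/(a+b) = 202000·8200/11500 = 144000 N·m; T_B = 57970 N·m.
τ in each portion: τ_AC = 1.29×10^7 Pa, τ_CB = 5.17×10^6 Pa; maximum is in AC.
τ_max = T_AC·r/J = 144000·0.193/2.16×10^-3 = 1.285×10^7 Pa.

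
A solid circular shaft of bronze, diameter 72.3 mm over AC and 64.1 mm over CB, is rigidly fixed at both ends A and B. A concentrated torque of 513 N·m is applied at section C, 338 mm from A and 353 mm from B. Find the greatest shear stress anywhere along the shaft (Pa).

4.34e6 Pa

Compatibility: T_A·a/J_AC = T_B·b/J_CB with T_A + T_B = T₀.
J_AC = 2.68×10^-6 m⁴, J_CB = 1.66×10^-6 m⁴, so T_A = T₀·(J_AC/a)/((J_AC/a)+(J_CB/b)) = 322.3 N·m, T_B = 190.7 N·m.
τ in each portion: τ_AC = 4.34×10^6 Pa, τ_CB = 3.69×10^6 Pa; maximum is in AC.
τ_max = T_AC·r/J = 322.3·0.0362/2.68×10^-6 = 4.344×10^6 Pa.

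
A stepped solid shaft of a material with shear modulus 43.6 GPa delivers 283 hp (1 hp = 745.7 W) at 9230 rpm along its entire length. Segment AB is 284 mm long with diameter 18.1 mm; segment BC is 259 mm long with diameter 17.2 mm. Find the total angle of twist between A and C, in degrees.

ω = 2π·9230/60 = 966.6 rad/s, so T = P/ω = 283×745.7 / 966.6 = 218.3 N·m.
J_AB = π(0.0181)⁴/32 = 1.05×10^-8 m⁴; J_BC = π(0.0172)⁴/32 = 8.59×10^-9 m⁴.
θ = (T/G)·Σ L_i/J_i = (218.3/43.6×10⁹)·(0.284/1.05×10^-8 + 0.259/8.59×10^-9) = 0.2859 rad.

16.4°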